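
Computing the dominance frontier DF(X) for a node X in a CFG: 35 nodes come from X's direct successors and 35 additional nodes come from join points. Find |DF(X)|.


DF(X) = direct successor contributions + join point contributions
= 35 + 35 = 70

70


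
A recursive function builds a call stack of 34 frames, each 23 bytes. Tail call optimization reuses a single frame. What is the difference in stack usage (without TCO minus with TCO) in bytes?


Without TCO: 34 * 23 = 782 bytes
With TCO: reuse 1 frame = 23 bytes
Savings = 782 - 23 = 759

759


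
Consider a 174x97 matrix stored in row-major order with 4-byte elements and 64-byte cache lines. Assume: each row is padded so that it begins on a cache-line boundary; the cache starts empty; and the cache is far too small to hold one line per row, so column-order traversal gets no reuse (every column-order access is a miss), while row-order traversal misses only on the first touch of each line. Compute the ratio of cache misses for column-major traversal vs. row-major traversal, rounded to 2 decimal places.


Each row occupies 97 * 4 = 388 bytes and starts on a line boundary, so it spans ceil(388 / 64) = 7 cache lines.
Row-major traversal misses (one per line touched): 174 * ceil(97 * 4 / 64) = 1218
Column-major traversal misses (no reuse, every access misses): 174 * 97 = 16878
Ratio = 16878 / 1218 = 13.86

13.86


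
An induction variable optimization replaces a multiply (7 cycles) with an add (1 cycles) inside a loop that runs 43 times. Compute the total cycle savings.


Per-iteration saving = 7 - 1 = 6
Total saved = 43 * 6 = 258

258


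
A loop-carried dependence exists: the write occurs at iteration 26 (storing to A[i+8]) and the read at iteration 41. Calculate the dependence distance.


Distance = read iteration - write iteration
= 41 - 26 = 15

15


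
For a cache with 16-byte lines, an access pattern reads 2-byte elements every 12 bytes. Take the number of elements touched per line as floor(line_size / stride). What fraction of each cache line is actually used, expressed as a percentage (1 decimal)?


Elements per cache line = floor(16 / 12) = 1
Bytes used = 1 * 2 = 2
Utilization = 2 / 16 * 100 = 12.5%

12.5


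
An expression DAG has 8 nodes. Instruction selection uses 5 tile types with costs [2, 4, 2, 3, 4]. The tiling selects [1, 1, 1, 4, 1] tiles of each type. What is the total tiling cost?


Total cost = sum(count_i * cost_i)
= 1*2 + 1*4 + 1*2 + 4*3 + 1*4
= 24

24


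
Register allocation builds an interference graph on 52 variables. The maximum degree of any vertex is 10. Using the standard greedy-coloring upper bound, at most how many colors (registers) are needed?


Greedy coloring never needs more than (max_degree + 1) colors: when coloring a vertex, at most max_degree neighbors are already colored.
Upper bound = 10 + 1 = 11

11


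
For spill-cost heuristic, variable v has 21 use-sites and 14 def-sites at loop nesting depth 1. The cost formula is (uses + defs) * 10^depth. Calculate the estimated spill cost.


uses + defs = 21 + 14 = 35
10^1 = 10
Spill cost = 35 * 10 = 350

350


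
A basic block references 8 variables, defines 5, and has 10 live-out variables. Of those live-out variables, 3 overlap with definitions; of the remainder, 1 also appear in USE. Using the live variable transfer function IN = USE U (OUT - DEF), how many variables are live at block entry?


OUT - DEF: 10 - 3 = 7
|IN| = |USE| + |OUT - DEF| - |USE ∩ (OUT - DEF)| = 8 + 7 - 1 = 14

14


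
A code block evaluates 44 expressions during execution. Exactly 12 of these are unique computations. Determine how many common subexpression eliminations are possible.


CSE count = total expressions - unique expressions
= 44 - 12 = 32

32


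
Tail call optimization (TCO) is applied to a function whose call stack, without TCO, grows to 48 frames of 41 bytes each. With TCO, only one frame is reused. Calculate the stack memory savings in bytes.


Without TCO: 48 * 41 = 1968 bytes
With TCO: reuse 1 frame = 41 bytes
Savings = 1968 - 41 = 1927

1927


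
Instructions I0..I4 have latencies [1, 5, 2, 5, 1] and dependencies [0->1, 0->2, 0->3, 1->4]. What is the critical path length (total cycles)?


Compute longest path through dependency graph: dist(Ik) = max over predecessors of dist + latency(Ik).
dist(I0) = latency 1 = 1
dist(I1) = dist(I0) + 5 = 1 + 5 = 6
dist(I2) = dist(I0) + 2 = 1 + 2 = 3
dist(I3) = dist(I0) + 5 = 1 + 5 = 6
dist(I4) = dist(I1) + 1 = 6 + 1 = 7
Critical path = max dist = 7

7


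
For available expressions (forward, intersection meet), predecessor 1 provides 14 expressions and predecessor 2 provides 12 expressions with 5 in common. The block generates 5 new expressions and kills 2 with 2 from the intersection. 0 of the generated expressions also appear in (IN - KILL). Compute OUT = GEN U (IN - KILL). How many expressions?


IN = intersection of predecessors = 5
IN - KILL = 5 - 2 = 3
|OUT| = |GEN| + |IN - KILL| - |GEN ∩ (IN - KILL)| = 5 + 3 - 0 = 8

8


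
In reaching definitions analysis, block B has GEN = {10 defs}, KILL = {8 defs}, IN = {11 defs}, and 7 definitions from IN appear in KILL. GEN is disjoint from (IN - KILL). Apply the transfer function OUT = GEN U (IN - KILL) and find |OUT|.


IN - KILL: 11 - 7 = 4 surviving definitions
OUT = GEN + surviving = 10 + 4 = 14

14


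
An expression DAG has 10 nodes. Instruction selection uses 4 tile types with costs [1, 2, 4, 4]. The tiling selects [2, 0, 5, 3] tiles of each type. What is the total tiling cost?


Total cost = sum(count_i * cost_i)
= 2*1 + 0*2 + 5*4 + 3*4
= 34

34


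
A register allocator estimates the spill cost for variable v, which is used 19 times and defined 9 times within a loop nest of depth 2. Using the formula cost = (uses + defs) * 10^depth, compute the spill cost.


uses + defs = 19 + 9 = 28
10^2 = 100
Spill cost = 28 * 100 = 2800

2800


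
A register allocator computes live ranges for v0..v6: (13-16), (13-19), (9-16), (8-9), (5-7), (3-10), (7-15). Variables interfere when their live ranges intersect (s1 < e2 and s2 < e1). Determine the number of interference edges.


Check all pairs for overlapping intervals.
Two intervals (s1,e1) and (s2,e2) overlap if s1 < e2 and s2 < e1.
v0 (13-16) vs v1..v6: overlaps v1, v2, v6 -> 3
v1 (13-19) vs v2..v6: overlaps v2, v6 -> 2
v2 (9-16) vs v3..v6: overlaps v5, v6 -> 2
v3 (8-9) vs v4..v6: overlaps v5, v6 -> 2
v4 (5-7) vs v5..v6: overlaps v5 -> 1
v5 (3-10) vs v6: overlaps v6 -> 1
Total overlapping pairs = 3 + 2 + 2 + 2 + 1 + 1 = 11

11


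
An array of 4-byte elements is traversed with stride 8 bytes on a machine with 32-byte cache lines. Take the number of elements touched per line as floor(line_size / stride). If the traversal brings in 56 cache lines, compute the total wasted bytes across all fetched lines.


Elements per line = floor(32 / 8) = 4
Bytes used per line = 4 * 4 = 16
Wasted per line = 32 - 16 = 16
Total wasted = 16 * 56 = 896

896


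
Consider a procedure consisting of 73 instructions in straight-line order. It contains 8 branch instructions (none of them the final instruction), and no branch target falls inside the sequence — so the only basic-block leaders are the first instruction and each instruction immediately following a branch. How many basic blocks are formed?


With no in-sequence branch targets, the leaders are the first instruction plus the instruction after each branch.
Number of basic blocks = branches + 1
= 8 + 1 = 9

9


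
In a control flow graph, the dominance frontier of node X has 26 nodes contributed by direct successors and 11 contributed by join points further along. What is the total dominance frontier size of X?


DF(X) = direct successor contributions + join point contributions
= 26 + 11 = 37

37


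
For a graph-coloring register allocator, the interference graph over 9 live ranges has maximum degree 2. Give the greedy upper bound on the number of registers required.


Greedy coloring never needs more than (max_degree + 1) colors: when coloring a vertex, at most max_degree neighbors are already colored.
Upper bound = 2 + 1 = 3

3


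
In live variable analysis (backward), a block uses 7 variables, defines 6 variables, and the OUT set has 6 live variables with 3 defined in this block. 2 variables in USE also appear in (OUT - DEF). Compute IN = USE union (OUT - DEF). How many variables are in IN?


OUT - DEF: 6 - 3 = 3
|IN| = |USE| + |OUT - DEF| - |USE ∩ (OUT - DEF)| = 7 + 3 - 2 = 8

8


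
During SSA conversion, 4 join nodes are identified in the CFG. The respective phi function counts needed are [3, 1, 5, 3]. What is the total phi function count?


Total phi functions = sum of phi functions at each join node
= 3 + 1 + 5 + 3 = 12

12


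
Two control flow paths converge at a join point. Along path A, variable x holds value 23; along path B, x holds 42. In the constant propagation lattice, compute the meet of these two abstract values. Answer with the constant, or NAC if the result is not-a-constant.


Meet operation: if both paths give the same constant, result is that constant; if they differ, result is NAC (not-a-constant).
Path A: 23, Path B: 42 -> differ
Result: not-a-constant -> NAC

NAC


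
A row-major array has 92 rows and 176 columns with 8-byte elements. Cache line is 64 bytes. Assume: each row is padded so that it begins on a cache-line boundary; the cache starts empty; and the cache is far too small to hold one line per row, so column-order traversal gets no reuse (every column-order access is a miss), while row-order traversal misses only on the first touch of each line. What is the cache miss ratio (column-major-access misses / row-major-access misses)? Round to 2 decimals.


Each row occupies 176 * 8 = 1408 bytes and starts on a line boundary, so it spans ceil(1408 / 64) = 22 cache lines.
Row-major traversal misses (one per line touched): 92 * ceil(176 * 8 / 64) = 2024
Column-major traversal misses (no reuse, every access misses): 92 * 176 = 16192
Ratio = 16192 / 2024 = 8.0

8.0


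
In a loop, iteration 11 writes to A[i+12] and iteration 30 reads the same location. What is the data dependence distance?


Distance = read iteration - write iteration
= 30 - 11 = 19

19


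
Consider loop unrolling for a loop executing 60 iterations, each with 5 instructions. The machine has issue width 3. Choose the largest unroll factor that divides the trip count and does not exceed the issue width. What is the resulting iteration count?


Largest divisor of 60 <= 3 is 3
New iterations = 60 / 3 = 20

20


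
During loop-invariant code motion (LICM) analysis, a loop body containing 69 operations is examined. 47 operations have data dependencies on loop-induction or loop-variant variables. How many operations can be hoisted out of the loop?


Invariant candidates = total - loop-dependent
= 69 - 47 = 22

22


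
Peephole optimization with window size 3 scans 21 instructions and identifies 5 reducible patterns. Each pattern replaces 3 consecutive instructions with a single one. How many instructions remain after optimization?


Each match removes 2 instructions.
Total removed = 5 * 2 = 10
Remaining = 21 - 10 = 11

11


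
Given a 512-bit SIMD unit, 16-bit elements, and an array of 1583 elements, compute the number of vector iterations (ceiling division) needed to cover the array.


Width = 512 / 16 = 32 elements per vector op
Iterations = ceil(1583 / 32) = 50

50


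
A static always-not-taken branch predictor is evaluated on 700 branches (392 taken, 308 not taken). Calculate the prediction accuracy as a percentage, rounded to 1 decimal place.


Predictor: always-not-taken
Correct predictions = 308
Accuracy = 308 / 700 * 100 = 44.0%

44.0


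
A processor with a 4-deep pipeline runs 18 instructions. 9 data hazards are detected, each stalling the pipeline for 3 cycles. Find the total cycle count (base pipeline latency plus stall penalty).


Base cycles = 4 + 18 - 1 = 21
Total stalls = 9 * 3 = 27
Total = 21 + 27 = 48

48


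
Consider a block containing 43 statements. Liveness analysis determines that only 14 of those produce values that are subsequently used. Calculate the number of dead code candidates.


Dead code = total statements - live definitions
= 43 - 14 = 29

29


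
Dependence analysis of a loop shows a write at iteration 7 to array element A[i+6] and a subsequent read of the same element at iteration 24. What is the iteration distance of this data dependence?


Distance = read iteration - write iteration
= 24 - 7 = 17

17


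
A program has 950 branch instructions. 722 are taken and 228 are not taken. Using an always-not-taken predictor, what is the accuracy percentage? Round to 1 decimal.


Predictor: always-not-taken
Correct predictions = 228
Accuracy = 228 / 950 * 100 = 24.0%

24.0


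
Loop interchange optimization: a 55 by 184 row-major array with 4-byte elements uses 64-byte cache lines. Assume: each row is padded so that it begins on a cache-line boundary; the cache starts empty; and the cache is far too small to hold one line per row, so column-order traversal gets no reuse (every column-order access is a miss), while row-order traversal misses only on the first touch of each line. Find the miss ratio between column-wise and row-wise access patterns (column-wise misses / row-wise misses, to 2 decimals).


Each row occupies 184 * 4 = 736 bytes and starts on a line boundary, so it spans ceil(736 / 64) = 12 cache lines.
Row-major traversal misses (one per line touched): 55 * ceil(184 * 4 / 64) = 660
Column-major traversal misses (no reuse, every access misses): 55 * 184 = 10120
Ratio = 10120 / 660 = 15.33

15.33


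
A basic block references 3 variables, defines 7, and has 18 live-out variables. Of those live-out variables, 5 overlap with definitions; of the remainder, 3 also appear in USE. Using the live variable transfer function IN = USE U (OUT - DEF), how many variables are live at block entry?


OUT - DEF: 18 - 5 = 13
|IN| = |USE| + |OUT - DEF| - |USE ∩ (OUT - DEF)| = 3 + 13 - 3 = 13

13


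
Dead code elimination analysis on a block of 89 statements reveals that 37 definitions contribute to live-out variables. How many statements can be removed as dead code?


Dead code = total statements - live definitions
= 89 - 37 = 52

52


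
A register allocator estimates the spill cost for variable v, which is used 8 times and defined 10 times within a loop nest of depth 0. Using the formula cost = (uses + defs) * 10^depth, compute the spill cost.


uses + defs = 8 + 10 = 18
10^0 = 1
Spill cost = 18 * 1 = 18

18


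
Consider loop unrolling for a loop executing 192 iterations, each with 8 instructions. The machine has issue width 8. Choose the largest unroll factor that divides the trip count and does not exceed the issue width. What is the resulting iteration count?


Largest divisor of 192 <= 8 is 8
New iterations = 192 / 8 = 24

24


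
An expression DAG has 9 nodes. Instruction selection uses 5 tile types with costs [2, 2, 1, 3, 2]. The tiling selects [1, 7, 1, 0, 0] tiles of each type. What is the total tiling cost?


Total cost = sum(count_i * cost_i)
= 1*2 + 7*2 + 1*1 + 0*3 + 0*2
= 17

17


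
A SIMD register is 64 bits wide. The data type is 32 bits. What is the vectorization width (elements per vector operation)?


Width = SIMD bits / data type bits
= 64 / 32 = 2

2


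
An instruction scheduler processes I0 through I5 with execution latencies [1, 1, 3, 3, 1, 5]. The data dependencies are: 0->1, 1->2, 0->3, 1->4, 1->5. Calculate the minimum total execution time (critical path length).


Compute longest path through dependency graph: dist(Ik) = max over predecessors of dist + latency(Ik).
dist(I0) = latency 1 = 1
dist(I1) = dist(I0) + 1 = 1 + 1 = 2
dist(I2) = dist(I1) + 3 = 2 + 3 = 5
dist(I3) = dist(I0) + 3 = 1 + 3 = 4
dist(I4) = dist(I1) + 1 = 2 + 1 = 3
dist(I5) = dist(I1) + 5 = 2 + 5 = 7
Critical path = max dist = 7

7


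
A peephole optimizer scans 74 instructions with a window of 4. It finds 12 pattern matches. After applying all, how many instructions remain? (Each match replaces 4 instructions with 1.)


Each match removes 3 instructions.
Total removed = 12 * 3 = 36
Remaining = 74 - 36 = 38

38


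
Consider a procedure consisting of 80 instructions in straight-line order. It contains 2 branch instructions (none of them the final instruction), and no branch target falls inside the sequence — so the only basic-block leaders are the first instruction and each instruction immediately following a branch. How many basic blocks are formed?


With no in-sequence branch targets, the leaders are the first instruction plus the instruction after each branch.
Number of basic blocks = branches + 1
= 2 + 1 = 3

3


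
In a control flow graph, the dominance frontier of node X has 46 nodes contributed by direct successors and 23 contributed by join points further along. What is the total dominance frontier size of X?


DF(X) = direct successor contributions + join point contributions
= 46 + 23 = 69

69


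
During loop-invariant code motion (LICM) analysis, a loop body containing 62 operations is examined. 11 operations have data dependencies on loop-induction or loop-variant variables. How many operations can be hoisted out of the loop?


Invariant candidates = total - loop-dependent
= 62 - 11 = 51

51


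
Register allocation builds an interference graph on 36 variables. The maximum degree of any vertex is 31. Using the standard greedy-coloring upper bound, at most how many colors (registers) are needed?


Greedy coloring never needs more than (max_degree + 1) colors: when coloring a vertex, at most max_degree neighbors are already colored.
Upper bound = 31 + 1 = 32

32


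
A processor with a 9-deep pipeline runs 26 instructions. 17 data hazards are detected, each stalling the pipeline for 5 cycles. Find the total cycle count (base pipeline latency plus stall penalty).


Base cycles = 9 + 26 - 1 = 34
Total stalls = 17 * 5 = 85
Total = 34 + 85 = 119

119


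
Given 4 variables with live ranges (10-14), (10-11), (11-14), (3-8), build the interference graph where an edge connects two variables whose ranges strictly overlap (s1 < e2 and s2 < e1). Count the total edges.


Check all pairs for overlapping intervals.
Two intervals (s1,e1) and (s2,e2) overlap if s1 < e2 and s2 < e1.
v0 (10-14) vs v1..v3: overlaps v1, v2 -> 2
v1 (10-11) vs v2..v3: overlaps none -> 0
v2 (11-14) vs v3: overlaps none -> 0
Total overlapping pairs = 2 + 0 + 0 = 2

2


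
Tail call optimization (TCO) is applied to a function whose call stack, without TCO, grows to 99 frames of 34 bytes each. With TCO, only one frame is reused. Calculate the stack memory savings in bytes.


Without TCO: 99 * 34 = 3366 bytes
With TCO: reuse 1 frame = 34 bytes
Savings = 3366 - 34 = 3332

3332


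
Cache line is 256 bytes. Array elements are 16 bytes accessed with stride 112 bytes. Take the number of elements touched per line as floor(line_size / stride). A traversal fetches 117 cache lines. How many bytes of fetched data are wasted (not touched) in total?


Elements per line = floor(256 / 112) = 2
Bytes used per line = 2 * 16 = 32
Wasted per line = 256 - 32 = 224
Total wasted = 224 * 117 = 26208

26208


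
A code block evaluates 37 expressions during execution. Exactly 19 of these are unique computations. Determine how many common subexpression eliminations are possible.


CSE count = total expressions - unique expressions
= 37 - 19 = 18

18


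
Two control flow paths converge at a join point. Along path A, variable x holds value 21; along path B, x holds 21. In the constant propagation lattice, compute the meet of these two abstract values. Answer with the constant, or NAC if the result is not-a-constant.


Meet operation: if both paths give the same constant, result is that constant; if they differ, result is NAC (not-a-constant).
Path A: 21, Path B: 21 -> equal
Result: constant -> 21

21


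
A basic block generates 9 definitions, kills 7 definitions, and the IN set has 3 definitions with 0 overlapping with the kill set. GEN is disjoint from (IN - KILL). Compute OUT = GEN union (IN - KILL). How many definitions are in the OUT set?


IN - KILL: 3 - 0 = 3 surviving definitions
OUT = GEN + surviving = 9 + 3 = 12

12


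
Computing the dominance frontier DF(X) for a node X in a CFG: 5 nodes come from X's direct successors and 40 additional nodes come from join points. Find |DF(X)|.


DF(X) = direct successor contributions + join point contributions
= 5 + 40 = 45

45


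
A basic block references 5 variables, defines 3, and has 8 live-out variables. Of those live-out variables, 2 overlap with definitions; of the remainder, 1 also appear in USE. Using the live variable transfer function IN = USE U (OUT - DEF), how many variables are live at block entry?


OUT - DEF: 8 - 2 = 6
|IN| = |USE| + |OUT - DEF| - |USE ∩ (OUT - DEF)| = 5 + 6 - 1 = 10

10


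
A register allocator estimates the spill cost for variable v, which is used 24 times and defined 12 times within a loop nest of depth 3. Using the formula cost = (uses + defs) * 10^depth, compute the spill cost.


uses + defs = 24 + 12 = 36
10^3 = 1000
Spill cost = 36 * 1000 = 36000

36000


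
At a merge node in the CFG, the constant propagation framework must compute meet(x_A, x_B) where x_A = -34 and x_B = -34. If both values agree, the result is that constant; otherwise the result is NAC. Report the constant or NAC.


Meet operation: if both paths give the same constant, result is that constant; if they differ, result is NAC (not-a-constant).
Path A: -34, Path B: -34 -> equal
Result: constant -> -34

-34


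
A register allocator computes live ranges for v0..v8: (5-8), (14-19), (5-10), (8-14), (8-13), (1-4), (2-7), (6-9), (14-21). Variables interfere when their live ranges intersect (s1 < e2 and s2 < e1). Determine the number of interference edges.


Check all pairs for overlapping intervals.
Two intervals (s1,e1) and (s2,e2) overlap if s1 < e2 and s2 < e1.
v0 (5-8) vs v1..v8: overlaps v2, v6, v7 -> 3
v1 (14-19) vs v2..v8: overlaps v8 -> 1
v2 (5-10) vs v3..v8: overlaps v3, v4, v6, v7 -> 4
v3 (8-14) vs v4..v8: overlaps v4, v7 -> 2
v4 (8-13) vs v5..v8: overlaps v7 -> 1
v5 (1-4) vs v6..v8: overlaps v6 -> 1
v6 (2-7) vs v7..v8: overlaps v7 -> 1
v7 (6-9) vs v8: overlaps none -> 0
Total overlapping pairs = 3 + 1 + 4 + 2 + 1 + 1 + 1 + 0 = 13

13


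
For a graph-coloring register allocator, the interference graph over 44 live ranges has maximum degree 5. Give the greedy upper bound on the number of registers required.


Greedy coloring never needs more than (max_degree + 1) colors: when coloring a vertex, at most max_degree neighbors are already colored.
Upper bound = 5 + 1 = 6

6


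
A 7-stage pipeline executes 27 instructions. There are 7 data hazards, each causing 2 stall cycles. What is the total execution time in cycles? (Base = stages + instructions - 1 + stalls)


Base cycles = 7 + 27 - 1 = 33
Total stalls = 7 * 2 = 14
Total = 33 + 14 = 47

47


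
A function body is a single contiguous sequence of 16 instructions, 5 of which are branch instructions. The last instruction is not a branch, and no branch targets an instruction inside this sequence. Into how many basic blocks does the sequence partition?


With no in-sequence branch targets, the leaders are the first instruction plus the instruction after each branch.
Number of basic blocks = branches + 1
= 5 + 1 = 6

6


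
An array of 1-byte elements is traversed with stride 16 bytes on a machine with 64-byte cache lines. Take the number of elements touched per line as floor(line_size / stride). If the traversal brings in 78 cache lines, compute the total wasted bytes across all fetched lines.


Elements per line = floor(64 / 16) = 4
Bytes used per line = 4 * 1 = 4
Wasted per line = 64 - 4 = 60
Total wasted = 60 * 78 = 4680

4680


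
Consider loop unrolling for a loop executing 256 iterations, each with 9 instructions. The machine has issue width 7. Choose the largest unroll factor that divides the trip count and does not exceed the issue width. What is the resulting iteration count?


Largest divisor of 256 <= 7 is 4
New iterations = 256 / 4 = 64

64


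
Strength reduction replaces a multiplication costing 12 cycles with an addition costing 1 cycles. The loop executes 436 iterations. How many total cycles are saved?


Per-iteration saving = 12 - 1 = 11
Total saved = 436 * 11 = 4796

4796


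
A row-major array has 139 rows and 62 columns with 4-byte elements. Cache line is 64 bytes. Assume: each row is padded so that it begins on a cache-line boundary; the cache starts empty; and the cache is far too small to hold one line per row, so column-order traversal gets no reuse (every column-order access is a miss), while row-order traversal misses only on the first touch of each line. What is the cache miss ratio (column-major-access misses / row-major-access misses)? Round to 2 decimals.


Each row occupies 62 * 4 = 248 bytes and starts on a line boundary, so it spans ceil(248 / 64) = 4 cache lines.
Row-major traversal misses (one per line touched): 139 * ceil(62 * 4 / 64) = 556
Column-major traversal misses (no reuse, every access misses): 139 * 62 = 8618
Ratio = 8618 / 556 = 15.5

15.5


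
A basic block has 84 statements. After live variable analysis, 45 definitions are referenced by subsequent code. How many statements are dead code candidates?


Dead code = total statements - live definitions
= 84 - 45 = 39

39


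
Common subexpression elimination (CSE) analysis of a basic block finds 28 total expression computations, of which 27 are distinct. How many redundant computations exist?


CSE count = total expressions - unique expressions
= 28 - 27 = 1

1


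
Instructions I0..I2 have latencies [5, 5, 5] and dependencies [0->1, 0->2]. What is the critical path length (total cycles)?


Compute longest path through dependency graph: dist(Ik) = max over predecessors of dist + latency(Ik).
dist(I0) = latency 5 = 5
dist(I1) = dist(I0) + 5 = 5 + 5 = 10
dist(I2) = dist(I0) + 5 = 5 + 5 = 10
Critical path = max dist = 10

10


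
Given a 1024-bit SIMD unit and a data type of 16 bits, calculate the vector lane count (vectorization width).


Width = SIMD bits / data type bits
= 1024 / 16 = 64

64


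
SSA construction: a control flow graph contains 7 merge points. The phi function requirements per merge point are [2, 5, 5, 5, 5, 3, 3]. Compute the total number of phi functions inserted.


Total phi functions = sum of phi functions at each join node
= 2 + 5 + 5 + 5 + 5 + 3 + 3 = 28

28


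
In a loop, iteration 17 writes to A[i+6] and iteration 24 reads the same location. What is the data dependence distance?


Distance = read iteration - write iteration
= 24 - 17 = 7

7


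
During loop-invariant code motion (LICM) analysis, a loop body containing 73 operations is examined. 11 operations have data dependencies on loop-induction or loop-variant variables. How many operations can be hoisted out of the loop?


Invariant candidates = total - loop-dependent
= 73 - 11 = 62

62


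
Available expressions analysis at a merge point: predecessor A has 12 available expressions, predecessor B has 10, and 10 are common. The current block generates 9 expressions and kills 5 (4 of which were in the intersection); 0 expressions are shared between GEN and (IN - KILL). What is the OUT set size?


IN = intersection of predecessors = 10
IN - KILL = 10 - 4 = 6
|OUT| = |GEN| + |IN - KILL| - |GEN ∩ (IN - KILL)| = 9 + 6 - 0 = 15

15


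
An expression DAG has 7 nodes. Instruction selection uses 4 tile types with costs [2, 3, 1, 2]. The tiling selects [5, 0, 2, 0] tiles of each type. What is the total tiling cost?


Total cost = sum(count_i * cost_i)
= 5*2 + 0*3 + 2*1 + 0*2
= 12

12


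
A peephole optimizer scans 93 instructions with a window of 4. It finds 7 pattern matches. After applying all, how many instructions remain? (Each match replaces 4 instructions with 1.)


Each match removes 3 instructions.
Total removed = 7 * 3 = 21
Remaining = 93 - 21 = 72

72


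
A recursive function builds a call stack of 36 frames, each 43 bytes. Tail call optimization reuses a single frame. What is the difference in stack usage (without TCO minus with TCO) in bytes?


Without TCO: 36 * 43 = 1548 bytes
With TCO: reuse 1 frame = 43 bytes
Savings = 1548 - 43 = 1505

1505


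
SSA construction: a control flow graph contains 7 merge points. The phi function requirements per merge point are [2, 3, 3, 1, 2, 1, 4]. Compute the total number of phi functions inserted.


Total phi functions = sum of phi functions at each join node
= 2 + 3 + 3 + 1 + 2 + 1 + 4 = 16

16


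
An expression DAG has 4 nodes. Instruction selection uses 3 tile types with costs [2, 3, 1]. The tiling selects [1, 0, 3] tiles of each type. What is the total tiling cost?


Total cost = sum(count_i * cost_i)
= 1*2 + 0*3 + 3*1
= 5

5


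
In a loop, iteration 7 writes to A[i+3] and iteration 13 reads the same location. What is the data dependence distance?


Distance = read iteration - write iteration
= 13 - 7 = 6

6


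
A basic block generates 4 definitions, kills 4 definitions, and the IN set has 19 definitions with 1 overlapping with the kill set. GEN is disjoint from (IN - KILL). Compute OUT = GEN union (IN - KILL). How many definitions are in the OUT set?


IN - KILL: 19 - 1 = 18 surviving definitions
OUT = GEN + surviving = 4 + 18 = 22

22


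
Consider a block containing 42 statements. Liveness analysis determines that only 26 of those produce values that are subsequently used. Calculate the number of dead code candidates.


Dead code = total statements - live definitions
= 42 - 26 = 16

16


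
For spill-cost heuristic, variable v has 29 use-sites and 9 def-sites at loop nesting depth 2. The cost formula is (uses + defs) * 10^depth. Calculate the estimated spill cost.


uses + defs = 29 + 9 = 38
10^2 = 100
Spill cost = 38 * 100 = 3800

3800


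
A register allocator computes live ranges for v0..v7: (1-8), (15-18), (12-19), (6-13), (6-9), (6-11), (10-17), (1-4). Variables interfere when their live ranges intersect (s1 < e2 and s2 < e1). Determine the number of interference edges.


Check all pairs for overlapping intervals.
Two intervals (s1,e1) and (s2,e2) overlap if s1 < e2 and s2 < e1.
v0 (1-8) vs v1..v7: overlaps v3, v4, v5, v7 -> 4
v1 (15-18) vs v2..v7: overlaps v2, v6 -> 2
v2 (12-19) vs v3..v7: overlaps v3, v6 -> 2
v3 (6-13) vs v4..v7: overlaps v4, v5, v6 -> 3
v4 (6-9) vs v5..v7: overlaps v5 -> 1
v5 (6-11) vs v6..v7: overlaps v6 -> 1
v6 (10-17) vs v7: overlaps none -> 0
Total overlapping pairs = 4 + 2 + 2 + 3 + 1 + 1 + 0 = 13

13


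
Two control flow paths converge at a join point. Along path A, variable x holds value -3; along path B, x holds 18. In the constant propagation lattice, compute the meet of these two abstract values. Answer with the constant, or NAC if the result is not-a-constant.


Meet operation: if both paths give the same constant, result is that constant; if they differ, result is NAC (not-a-constant).
Path A: -3, Path B: 18 -> differ
Result: not-a-constant -> NAC

NAC


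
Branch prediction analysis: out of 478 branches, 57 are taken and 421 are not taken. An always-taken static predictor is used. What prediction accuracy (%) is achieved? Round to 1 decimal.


Predictor: always-taken
Correct predictions = 57
Accuracy = 57 / 478 * 100 = 11.9%

11.9


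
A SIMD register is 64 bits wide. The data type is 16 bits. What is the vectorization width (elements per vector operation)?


Width = SIMD bits / data type bits
= 64 / 16 = 4

4


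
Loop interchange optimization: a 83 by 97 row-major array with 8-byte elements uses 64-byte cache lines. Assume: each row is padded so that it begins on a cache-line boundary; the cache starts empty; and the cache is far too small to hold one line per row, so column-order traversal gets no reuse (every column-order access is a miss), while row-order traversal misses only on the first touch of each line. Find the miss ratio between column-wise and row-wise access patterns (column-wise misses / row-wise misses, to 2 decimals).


Each row occupies 97 * 8 = 776 bytes and starts on a line boundary, so it spans ceil(776 / 64) = 13 cache lines.
Row-major traversal misses (one per line touched): 83 * ceil(97 * 8 / 64) = 1079
Column-major traversal misses (no reuse, every access misses): 83 * 97 = 8051
Ratio = 8051 / 1079 = 7.46

7.46


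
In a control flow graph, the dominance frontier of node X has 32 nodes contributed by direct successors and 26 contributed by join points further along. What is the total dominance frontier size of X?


DF(X) = direct successor contributions + join point contributions
= 32 + 26 = 58

58


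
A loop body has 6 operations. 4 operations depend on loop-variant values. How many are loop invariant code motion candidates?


Invariant candidates = total - loop-dependent
= 6 - 4 = 2

2


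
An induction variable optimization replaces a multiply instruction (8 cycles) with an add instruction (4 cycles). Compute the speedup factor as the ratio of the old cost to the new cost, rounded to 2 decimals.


Ratio = mult_cost / add_cost = 8 / 4 = 2.0

2.0


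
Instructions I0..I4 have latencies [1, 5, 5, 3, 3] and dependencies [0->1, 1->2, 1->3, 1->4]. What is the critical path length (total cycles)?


Compute longest path through dependency graph: dist(Ik) = max over predecessors of dist + latency(Ik).
dist(I0) = latency 1 = 1
dist(I1) = dist(I0) + 5 = 1 + 5 = 6
dist(I2) = dist(I1) + 5 = 6 + 5 = 11
dist(I3) = dist(I1) + 3 = 6 + 3 = 9
dist(I4) = dist(I1) + 3 = 6 + 3 = 9
Critical path = max dist = 11

11


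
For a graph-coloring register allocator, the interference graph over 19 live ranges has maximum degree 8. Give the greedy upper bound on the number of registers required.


Greedy coloring never needs more than (max_degree + 1) colors: when coloring a vertex, at most max_degree neighbors are already colored.
Upper bound = 8 + 1 = 9

9


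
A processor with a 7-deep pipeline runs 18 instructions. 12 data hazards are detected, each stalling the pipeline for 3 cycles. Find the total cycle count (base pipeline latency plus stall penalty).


Base cycles = 7 + 18 - 1 = 24
Total stalls = 12 * 3 = 36
Total = 24 + 36 = 60

60


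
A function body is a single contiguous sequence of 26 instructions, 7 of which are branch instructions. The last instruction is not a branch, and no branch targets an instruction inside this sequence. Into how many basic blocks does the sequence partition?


With no in-sequence branch targets, the leaders are the first instruction plus the instruction after each branch.
Number of basic blocks = branches + 1
= 7 + 1 = 8

8


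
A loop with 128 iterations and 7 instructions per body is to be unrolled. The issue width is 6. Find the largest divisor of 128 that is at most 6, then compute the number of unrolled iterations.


Largest divisor of 128 <= 6 is 4
New iterations = 128 / 4 = 32

32


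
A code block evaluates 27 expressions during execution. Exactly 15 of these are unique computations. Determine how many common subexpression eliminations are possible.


CSE count = total expressions - unique expressions
= 27 - 15 = 12

12


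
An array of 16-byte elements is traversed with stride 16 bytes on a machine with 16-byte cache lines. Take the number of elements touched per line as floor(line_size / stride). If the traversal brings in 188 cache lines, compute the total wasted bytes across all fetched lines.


Elements per line = floor(16 / 16) = 1
Bytes used per line = 1 * 16 = 16
Wasted per line = 16 - 16 = 0
Total wasted = 0 * 188 = 0

0


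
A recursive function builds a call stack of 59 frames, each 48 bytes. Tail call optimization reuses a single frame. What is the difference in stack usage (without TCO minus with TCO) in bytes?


Without TCO: 59 * 48 = 2832 bytes
With TCO: reuse 1 frame = 48 bytes
Savings = 2832 - 48 = 2784

2784


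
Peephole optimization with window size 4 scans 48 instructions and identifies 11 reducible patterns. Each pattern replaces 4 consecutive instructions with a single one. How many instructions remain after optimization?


Each match removes 3 instructions.
Total removed = 11 * 3 = 33
Remaining = 48 - 33 = 15

15


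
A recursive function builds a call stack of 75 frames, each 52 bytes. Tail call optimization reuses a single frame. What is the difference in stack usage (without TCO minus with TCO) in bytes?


Without TCO: 75 * 52 = 3900 bytes
With TCO: reuse 1 frame = 52 bytes
Savings = 3900 - 52 = 3848

3848


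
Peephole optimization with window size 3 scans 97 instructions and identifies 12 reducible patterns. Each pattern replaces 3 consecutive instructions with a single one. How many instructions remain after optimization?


Each match removes 2 instructions.
Total removed = 12 * 2 = 24
Remaining = 97 - 24 = 73

73


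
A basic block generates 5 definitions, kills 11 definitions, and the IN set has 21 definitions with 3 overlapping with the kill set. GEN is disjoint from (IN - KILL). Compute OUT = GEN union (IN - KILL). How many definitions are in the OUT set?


IN - KILL: 21 - 3 = 18 surviving definitions
OUT = GEN + surviving = 5 + 18 = 23

23


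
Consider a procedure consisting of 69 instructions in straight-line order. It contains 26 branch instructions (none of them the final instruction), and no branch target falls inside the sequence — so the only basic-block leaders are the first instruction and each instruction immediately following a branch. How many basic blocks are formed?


With no in-sequence branch targets, the leaders are the first instruction plus the instruction after each branch.
Number of basic blocks = branches + 1
= 26 + 1 = 27

27


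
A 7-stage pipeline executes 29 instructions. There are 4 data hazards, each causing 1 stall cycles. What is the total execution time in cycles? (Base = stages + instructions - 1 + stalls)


Base cycles = 7 + 29 - 1 = 35
Total stalls = 4 * 1 = 4
Total = 35 + 4 = 39

39


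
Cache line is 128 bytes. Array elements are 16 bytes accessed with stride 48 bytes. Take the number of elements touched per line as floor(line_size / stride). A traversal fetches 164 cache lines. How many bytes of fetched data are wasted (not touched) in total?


Elements per line = floor(128 / 48) = 2
Bytes used per line = 2 * 16 = 32
Wasted per line = 128 - 32 = 96
Total wasted = 96 * 164 = 15744

15744


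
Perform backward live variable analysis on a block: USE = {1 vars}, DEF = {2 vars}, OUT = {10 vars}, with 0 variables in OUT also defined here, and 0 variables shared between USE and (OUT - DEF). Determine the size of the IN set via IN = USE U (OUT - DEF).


OUT - DEF: 10 - 0 = 10
|IN| = |USE| + |OUT - DEF| - |USE ∩ (OUT - DEF)| = 1 + 10 - 0 = 11

11


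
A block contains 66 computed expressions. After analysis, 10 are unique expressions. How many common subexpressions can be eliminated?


CSE count = total expressions - unique expressions
= 66 - 10 = 56

56


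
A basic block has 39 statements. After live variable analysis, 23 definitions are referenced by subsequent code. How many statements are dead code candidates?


Dead code = total statements - live definitions
= 39 - 23 = 16

16


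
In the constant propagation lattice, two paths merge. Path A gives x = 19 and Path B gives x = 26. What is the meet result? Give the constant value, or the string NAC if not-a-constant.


Meet operation: if both paths give the same constant, result is that constant; if they differ, result is NAC (not-a-constant).
Path A: 19, Path B: 26 -> differ
Result: not-a-constant -> NAC

NAC


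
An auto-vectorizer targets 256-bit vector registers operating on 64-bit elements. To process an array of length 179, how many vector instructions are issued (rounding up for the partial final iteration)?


Width = 256 / 64 = 4 elements per vector op
Iterations = ceil(179 / 4) = 45

45
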